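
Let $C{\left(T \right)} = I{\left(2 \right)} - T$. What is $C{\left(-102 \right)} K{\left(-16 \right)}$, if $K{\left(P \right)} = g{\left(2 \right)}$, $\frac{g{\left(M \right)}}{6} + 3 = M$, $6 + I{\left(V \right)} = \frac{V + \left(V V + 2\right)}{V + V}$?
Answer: $-588$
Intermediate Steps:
$I{\left(V \right)} = -6 + \frac{2 + V + V^{2}}{2 V}$ ($I{\left(V \right)} = -6 + \frac{V + \left(V V + 2\right)}{V + V} = -6 + \frac{V + \left(V^{2} + 2\right)}{2 V} = -6 + \left(V + \left(2 + V^{2}\right)\right) \frac{1}{2 V} = -6 + \left(2 + V + V^{2}\right) \frac{1}{2 V} = -6 + \frac{2 + V + V^{2}}{2 V}$)
$g{\left(M \right)} = -18 + 6 M$
$K{\left(P \right)} = -6$ ($K{\left(P \right)} = -18 + 6 \cdot 2 = -18 + 12 = -6$)
$C{\left(T \right)} = -4 - T$ ($C{\left(T \right)} = \frac{2 + 2 \left(-11 + 2\right)}{2 \cdot 2} - T = \frac{1}{2} \cdot \frac{1}{2} \left(2 + 2 \left(-9\right)\right) - T = \frac{1}{2} \cdot \frac{1}{2} \left(2 - 18\right) - T = \frac{1}{2} \cdot \frac{1}{2} \left(-16\right) - T = -4 - T$)
$C{\left(-102 \right)} K{\left(-16 \right)} = \left(-4 - -102\right) \left(-6\right) = \left(-4 + 102\right) \left(-6\right) = 98 \left(-6\right) = -588$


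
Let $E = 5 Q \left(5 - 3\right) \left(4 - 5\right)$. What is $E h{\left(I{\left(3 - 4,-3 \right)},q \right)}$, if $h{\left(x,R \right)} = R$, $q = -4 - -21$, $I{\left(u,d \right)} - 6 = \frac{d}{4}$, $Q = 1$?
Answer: $-170$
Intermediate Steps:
$I{\left(u,d \right)} = 6 + \frac{d}{4}$
$q = 17$ ($q = -4 + 21 = 17$)
$E = -10$ ($E = 5 \cdot 1 \left(5 - 3\right) \left(4 - 5\right) = 5 \cdot 2 \left(-1\right) = 5 \left(-2\right) = -10$)
$E h{\left(I{\left(3 - 4,-3 \right)},q \right)} = \left(-10\right) 17 = -170$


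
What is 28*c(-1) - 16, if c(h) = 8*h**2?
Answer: 208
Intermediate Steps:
28*c(-1) - 16 = 28*(8*(-1)**2) - 16 = 28*(8*1) - 16 = 28*8 - 16 = 224 - 16 = 208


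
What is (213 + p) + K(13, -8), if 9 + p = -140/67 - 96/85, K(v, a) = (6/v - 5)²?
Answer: 213067007/962455 ≈ 221.38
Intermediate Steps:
K(v, a) = (-5 + 6/v)²
p = -69587/5695 (p = -9 + (-140/67 - 96/85) = -9 - 18332/5695 = -69587/5695 ≈ -12.219)
(213 + p) + K(13, -8) = (213 - 69587/5695) + (-6 + 5*13)²/13² = 1143448/5695 + (-6 + 65)²/169 = 1143448/5695 + (1/169)*59² = 1143448/5695 + (1/169)*3481 = 1143448/5695 + 3481/169 = 213067007/962455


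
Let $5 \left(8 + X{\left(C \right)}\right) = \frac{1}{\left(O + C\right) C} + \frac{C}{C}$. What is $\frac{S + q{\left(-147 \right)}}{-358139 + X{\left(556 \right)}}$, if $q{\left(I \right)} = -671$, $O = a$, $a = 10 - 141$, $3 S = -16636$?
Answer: $\frac{22033793500}{1269451332597} \approx 0.017357$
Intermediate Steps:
$S = - \frac{16636}{3}$ ($S = \frac{1}{3} \left(-16636\right) = - \frac{16636}{3} \approx -5545.3$)
$a = -131$ ($a = 10 - 141 = -131$)
$O = -131$
$X{\left(C \right)} = - \frac{39}{5} + \frac{1}{5 C \left(-131 + C\right)}$ ($X{\left(C \right)} = -8 + \frac{\frac{1}{\left(-131 + C\right) C} + \frac{C}{C}}{5} = -8 + \frac{\frac{1}{C \left(-131 + C\right)} + 1}{5} = -8 + \frac{1 + \frac{1}{C \left(-131 + C\right)}}{5} = -8 + \left(\frac{1}{5} + \frac{1}{5 C \left(-131 + C\right)}\right) = - \frac{39}{5} + \frac{1}{5 C \left(-131 + C\right)}$)
$\frac{S + q{\left(-147 \right)}}{-358139 + X{\left(556 \right)}} = \frac{- \frac{16636}{3} - 671}{-358139 + \frac{1 - 39 \cdot 556^{2} + 5109 \cdot 556}{5 \cdot 556 \left(-131 + 556\right)}} = - \frac{18649}{3 \left(-358139 + \frac{1}{5} \cdot \frac{1}{556} \cdot \frac{1}{425} \left(1 - 12056304 + 2840604\right)\right)} = - \frac{18649}{3 \left(-358139 + \frac{1}{5} \cdot \frac{1}{556} \cdot \frac{1}{425} \left(-9215699\right)\right)} = - \frac{18649}{3 \left(-358139 - \frac{9215699}{1181500}\right)} = - \frac{18649}{3 \left(- \frac{423150444199}{1181500}\right)} = \left(- \frac{18649}{3}\right) \left(- \frac{1181500}{423150444199}\right) = \frac{22033793500}{1269451332597}$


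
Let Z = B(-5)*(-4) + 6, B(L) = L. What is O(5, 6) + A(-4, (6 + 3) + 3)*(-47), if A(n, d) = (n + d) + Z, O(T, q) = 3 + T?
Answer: -1590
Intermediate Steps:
Z = 26 (Z = -5*(-4) + 6 = 20 + 6 = 26)
A(n, d) = 26 + d + n (A(n, d) = (n + d) + 26 = (d + n) + 26 = 26 + d + n)
O(5, 6) + A(-4, (6 + 3) + 3)*(-47) = (3 + 5) + (26 + ((6 + 3) + 3) - 4)*(-47) = 8 + (26 + (9 + 3) - 4)*(-47) = 8 + (26 + 12 - 4)*(-47) = 8 + 34*(-47) = 8 - 1598 = -1590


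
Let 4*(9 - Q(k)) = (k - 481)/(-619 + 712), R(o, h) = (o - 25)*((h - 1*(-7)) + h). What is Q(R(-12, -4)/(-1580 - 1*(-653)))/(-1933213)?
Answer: -887380/166664225943 ≈ -5.3244e-6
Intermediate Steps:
R(o, h) = (-25 + o)*(7 + 2*h) (R(o, h) = (-25 + o)*((h + 7) + h) = (-25 + o)*((7 + h) + h) = (-25 + o)*(7 + 2*h))
Q(k) = 3829/372 - k/372 (Q(k) = 9 - (k - 481)/(4*(-619 + 712)) = 9 - (-481 + k)/(4*93) = 9 - (-481/93 + k/93)/4 = 9 + (481/372 - k/372) = 3829/372 - k/372)
Q(R(-12, -4)/(-1580 - 1*(-653)))/(-1933213) = (3829/372 - (-175 - 50*(-4) + 7*(-12) + 2*(-4)*(-12))/(372*(-1580 - 1*(-653))))/(-1933213) = (3829/372 - (-175 + 200 - 84 + 96)/(372*(-1580 + 653)))*(-1/1933213) = (3829/372 - 37/(372*(-927)))*(-1/1933213) = (3829/372 - 37*(-1)/(372*927))*(-1/1933213) = (3829/372 - 1/372*(-37/927))*(-1/1933213) = (3829/372 + 37/344844)*(-1/1933213) = (887380/86211)*(-1/1933213) = -887380/166664225943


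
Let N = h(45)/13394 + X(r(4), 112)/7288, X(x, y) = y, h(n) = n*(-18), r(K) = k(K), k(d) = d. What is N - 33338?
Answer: -203394313043/6100967 ≈ -33338.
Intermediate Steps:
r(K) = K
h(n) = -18*n
N = -275197/6100967 (N = -18*45/13394 + 112/7288 = -810*1/13394 + 112*(1/7288) = -405/6697 + 14/911 = -275197/6100967 ≈ -0.045107)
N - 33338 = -275197/6100967 - 33338 = -203394313043/6100967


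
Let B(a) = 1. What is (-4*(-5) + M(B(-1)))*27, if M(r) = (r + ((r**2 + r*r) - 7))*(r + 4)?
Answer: 0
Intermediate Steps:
M(r) = (4 + r)*(-7 + r + 2*r**2) (M(r) = (r + ((r**2 + r**2) - 7))*(4 + r) = (r + (2*r**2 - 7))*(4 + r) = (r + (-7 + 2*r**2))*(4 + r) = (-7 + r + 2*r**2)*(4 + r) = (4 + r)*(-7 + r + 2*r**2))
(-4*(-5) + M(B(-1)))*27 = (-4*(-5) + (-28 - 3*1 + 2*1**3 + 9*1**2))*27 = (20 + (-28 - 3 + 2*1 + 9*1))*27 = (20 + (-28 - 3 + 2 + 9))*27 = (20 - 20)*27 = 0*27 = 0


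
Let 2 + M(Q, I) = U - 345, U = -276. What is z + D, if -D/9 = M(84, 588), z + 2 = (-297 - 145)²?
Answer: 200969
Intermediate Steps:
z = 195362 (z = -2 + (-297 - 145)² = -2 + (-442)² = -2 + 195364 = 195362)
M(Q, I) = -623 (M(Q, I) = -2 + (-276 - 345) = -2 - 621 = -623)
D = 5607 (D = -9*(-623) = 5607)
z + D = 195362 + 5607 = 200969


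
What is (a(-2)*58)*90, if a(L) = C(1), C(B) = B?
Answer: 5220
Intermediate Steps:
a(L) = 1
(a(-2)*58)*90 = (1*58)*90 = 58*90 = 5220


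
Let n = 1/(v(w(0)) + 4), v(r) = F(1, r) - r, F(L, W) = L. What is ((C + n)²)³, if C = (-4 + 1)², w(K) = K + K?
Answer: 9474296896/15625 ≈ 6.0636e+5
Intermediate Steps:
w(K) = 2*K
C = 9 (C = (-3)² = 9)
v(r) = 1 - r
n = ⅕ (n = 1/((1 - 2*0) + 4) = 1/((1 - 1*0) + 4) = 1/((1 + 0) + 4) = 1/(1 + 4) = 1/5 = ⅕ ≈ 0.20000)
((C + n)²)³ = ((9 + ⅕)²)³ = ((46/5)²)³ = (2116/25)³ = 9474296896/15625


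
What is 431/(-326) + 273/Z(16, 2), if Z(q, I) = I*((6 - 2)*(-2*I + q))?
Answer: 7937/5216 ≈ 1.5217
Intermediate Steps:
Z(q, I) = I*(-8*I + 4*q) (Z(q, I) = I*(4*(q - 2*I)) = I*(-8*I + 4*q))
431/(-326) + 273/Z(16, 2) = 431/(-326) + 273/((4*2*(16 - 2*2))) = 431*(-1/326) + 273/((4*2*(16 - 4))) = -431/326 + 273/((4*2*12)) = -431/326 + 273/96 = -431/326 + 273*(1/96) = -431/326 + 91/32 = 7937/5216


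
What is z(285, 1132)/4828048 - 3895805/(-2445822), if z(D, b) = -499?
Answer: 9403956536731/5904273007728 ≈ 1.5927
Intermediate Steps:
z(285, 1132)/4828048 - 3895805/(-2445822) = -499/4828048 - 3895805/(-2445822) = -499*1/4828048 - 3895805*(-1/2445822) = -499/4828048 + 3895805/2445822 = 9403956536731/5904273007728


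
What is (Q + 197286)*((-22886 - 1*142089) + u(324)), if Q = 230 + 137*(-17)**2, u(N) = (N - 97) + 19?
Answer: -39058728461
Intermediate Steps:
u(N) = -78 + N (u(N) = (-97 + N) + 19 = -78 + N)
Q = 39823 (Q = 230 + 137*289 = 230 + 39593 = 39823)
(Q + 197286)*((-22886 - 1*142089) + u(324)) = (39823 + 197286)*((-22886 - 1*142089) + (-78 + 324)) = 237109*((-22886 - 142089) + 246) = 237109*(-164975 + 246) = 237109*(-164729) = -39058728461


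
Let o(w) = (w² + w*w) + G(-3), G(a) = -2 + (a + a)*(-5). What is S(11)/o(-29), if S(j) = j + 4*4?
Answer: 3/190 ≈ 0.015789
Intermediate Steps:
G(a) = -2 - 10*a (G(a) = -2 + (2*a)*(-5) = -2 - 10*a)
S(j) = 16 + j (S(j) = j + 16 = 16 + j)
o(w) = 28 + 2*w² (o(w) = (w² + w*w) + (-2 - 10*(-3)) = (w² + w²) + (-2 + 30) = 2*w² + 28 = 28 + 2*w²)
S(11)/o(-29) = (16 + 11)/(28 + 2*(-29)²) = 27/(28 + 2*841) = 27/(28 + 1682) = 27/1710 = 27*(1/1710) = 3/190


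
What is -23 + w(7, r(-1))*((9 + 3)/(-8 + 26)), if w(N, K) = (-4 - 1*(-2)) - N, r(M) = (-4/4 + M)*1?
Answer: -29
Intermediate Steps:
r(M) = -1 + M (r(M) = (-4*¼ + M)*1 = (-1 + M)*1 = -1 + M)
w(N, K) = -2 - N (w(N, K) = (-4 + 2) - N = -2 - N)
-23 + w(7, r(-1))*((9 + 3)/(-8 + 26)) = -23 + (-2 - 1*7)*((9 + 3)/(-8 + 26)) = -23 + (-2 - 7)*(12/18) = -23 - 108/18 = -23 - 9*⅔ = -23 - 6 = -29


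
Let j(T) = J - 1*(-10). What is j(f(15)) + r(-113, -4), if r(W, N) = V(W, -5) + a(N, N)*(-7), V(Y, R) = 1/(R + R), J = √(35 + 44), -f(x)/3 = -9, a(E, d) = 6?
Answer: -321/10 + √79 ≈ -23.212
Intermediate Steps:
f(x) = 27 (f(x) = -3*(-9) = 27)
J = √79 ≈ 8.8882
V(Y, R) = 1/(2*R)
j(T) = 10 + √79 (j(T) = √79 - 1*(-10) = √79 + 10 = 10 + √79)
r(W, N) = -421/10 (r(W, N) = (½)/(-5) + 6*(-7) = (½)*(-⅕) - 42 = -⅒ - 42 = -421/10)
j(f(15)) + r(-113, -4) = (10 + √79) - 421/10 = -321/10 + √79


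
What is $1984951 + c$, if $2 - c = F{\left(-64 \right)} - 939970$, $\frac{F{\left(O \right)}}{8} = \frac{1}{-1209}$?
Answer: $\frac{3536231915}{1209} \approx 2.9249 \cdot 10^{6}$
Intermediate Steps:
$F{\left(O \right)} = - \frac{8}{1209}$ ($F{\left(O \right)} = \frac{8}{-1209} = 8 \left(- \frac{1}{1209}\right) = - \frac{8}{1209}$)
$c = \frac{1136426156}{1209}$ ($c = 2 - \left(- \frac{8}{1209} - 939970\right) = 2 - - \frac{1136423738}{1209} = 2 + \frac{1136423738}{1209} = \frac{1136426156}{1209} \approx 9.3997 \cdot 10^{5}$)
$1984951 + c = 1984951 + \frac{1136426156}{1209} = \frac{3536231915}{1209}$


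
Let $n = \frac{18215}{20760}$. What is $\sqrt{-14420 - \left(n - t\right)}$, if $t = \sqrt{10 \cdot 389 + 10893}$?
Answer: $\frac{\sqrt{-62150751354 + 4309776 \sqrt{14783}}}{2076} \approx 119.58 i$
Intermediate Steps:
$n = \frac{3643}{4152}$ ($n = 18215 \cdot \frac{1}{20760} = \frac{3643}{4152} \approx 0.87741$)
$t = \sqrt{14783}$ ($t = \sqrt{3890 + 10893} = \sqrt{14783} \approx 121.59$)
$\sqrt{-14420 - \left(n - t\right)} = \sqrt{-14420 + \left(\sqrt{14783} - \frac{3643}{4152}\right)} = \sqrt{-14420 - \left(\frac{3643}{4152} - \sqrt{14783}\right)} = \sqrt{- \frac{59875483}{4152} + \sqrt{14783}}$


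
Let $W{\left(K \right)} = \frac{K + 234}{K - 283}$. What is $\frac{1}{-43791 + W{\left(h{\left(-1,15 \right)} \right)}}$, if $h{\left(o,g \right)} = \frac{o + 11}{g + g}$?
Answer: $- \frac{848}{37135471} \approx -2.2835 \cdot 10^{-5}$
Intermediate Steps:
$h{\left(o,g \right)} = \frac{11 + o}{2 g}$
$W{\left(K \right)} = \frac{234 + K}{-283 + K}$
$\frac{1}{-43791 + W{\left(h{\left(-1,15 \right)} \right)}} = \frac{1}{-43791 + \frac{234 + \frac{11 - 1}{2 \cdot 15}}{-283 + \frac{11 - 1}{2 \cdot 15}}} = \frac{1}{-43791 + \frac{234 + \frac{1}{2} \cdot \frac{1}{15} \cdot 10}{-283 + \frac{1}{2} \cdot \frac{1}{15} \cdot 10}} = \frac{1}{-43791 + \frac{234 + \frac{1}{3}}{-283 + \frac{1}{3}}} = \frac{1}{-43791 + \frac{1}{- \frac{848}{3}} \cdot \frac{703}{3}} = \frac{1}{-43791 - \frac{703}{848}} = \frac{1}{- \frac{37135471}{848}} = - \frac{848}{37135471}$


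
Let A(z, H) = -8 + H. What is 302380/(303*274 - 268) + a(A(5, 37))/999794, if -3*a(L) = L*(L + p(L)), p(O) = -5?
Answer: 75574627698/20684238169 ≈ 3.6537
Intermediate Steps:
a(L) = -L*(-5 + L)/3 (a(L) = -L*(L - 5)/3 = -L*(-5 + L)/3)
302380/(303*274 - 268) + a(A(5, 37))/999794 = 302380/(303*274 - 268) + ((-8 + 37)*(5 - (-8 + 37))/3)/999794 = 302380/(83022 - 268) + ((⅓)*29*(5 - 1*29))*(1/999794) = 302380/82754 + ((⅓)*29*(5 - 29))*(1/999794) = 302380*(1/82754) + ((⅓)*29*(-24))*(1/999794) = 151190/41377 - 232*1/999794 = 151190/41377 - 116/499897 = 75574627698/20684238169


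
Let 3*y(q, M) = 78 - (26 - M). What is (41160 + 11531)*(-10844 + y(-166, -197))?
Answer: -1721783807/3 ≈ -5.7393e+8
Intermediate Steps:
y(q, M) = 52/3 + M/3 (y(q, M) = (78 - (26 - M))/3 = (78 + (-26 + M))/3 = (52 + M)/3 = 52/3 + M/3)
(41160 + 11531)*(-10844 + y(-166, -197)) = (41160 + 11531)*(-10844 + (52/3 + (⅓)*(-197))) = 52691*(-10844 + (52/3 - 197/3)) = 52691*(-10844 - 145/3) = 52691*(-32677/3) = -1721783807/3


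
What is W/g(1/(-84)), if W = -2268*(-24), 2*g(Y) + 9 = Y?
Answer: -9144576/757 ≈ -12080.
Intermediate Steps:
g(Y) = -9/2 + Y/2
W = 54432
W/g(1/(-84)) = 54432/(-9/2 + (½)/(-84)) = 54432/(-9/2 + (½)*(-1/84)) = 54432/(-9/2 - 1/168) = 54432/(-757/168) = 54432*(-168/757) = -9144576/757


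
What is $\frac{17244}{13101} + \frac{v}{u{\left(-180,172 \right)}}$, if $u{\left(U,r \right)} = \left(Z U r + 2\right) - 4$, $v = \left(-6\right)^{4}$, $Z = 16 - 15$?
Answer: $\frac{86154972}{67605527} \approx 1.2744$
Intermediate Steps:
$Z = 1$ ($Z = 16 - 15 = 1$)
$v = 1296$
$u{\left(U,r \right)} = -2 + U r$ ($u{\left(U,r \right)} = \left(1 U r + 2\right) - 4 = \left(U r + 2\right) - 4 = \left(2 + U r\right) - 4 = -2 + U r$)
$\frac{17244}{13101} + \frac{v}{u{\left(-180,172 \right)}} = \frac{17244}{13101} + \frac{1296}{-2 - 30960} = 17244 \cdot \frac{1}{13101} + \frac{1296}{-2 - 30960} = \frac{5748}{4367} + \frac{1296}{-30962} = \frac{5748}{4367} + 1296 \left(- \frac{1}{30962}\right) = \frac{5748}{4367} - \frac{648}{15481} = \frac{86154972}{67605527}$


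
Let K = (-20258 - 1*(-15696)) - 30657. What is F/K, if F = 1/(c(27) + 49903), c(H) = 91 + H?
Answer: -1/1761689599 ≈ -5.6764e-10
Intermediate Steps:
K = -35219 (K = (-20258 + 15696) - 30657 = -4562 - 30657 = -35219)
F = 1/50021 (F = 1/((91 + 27) + 49903) = 1/(118 + 49903) = 1/50021 ≈ 1.9992e-5)
F/K = (1/50021)/(-35219) = (1/50021)*(-1/35219) = -1/1761689599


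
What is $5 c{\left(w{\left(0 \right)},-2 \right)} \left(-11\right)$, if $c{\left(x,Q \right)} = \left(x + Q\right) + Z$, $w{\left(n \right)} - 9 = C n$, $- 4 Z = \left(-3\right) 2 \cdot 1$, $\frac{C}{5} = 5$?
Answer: $- \frac{935}{2} \approx -467.5$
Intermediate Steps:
$C = 25$ ($C = 5 \cdot 5 = 25$)
$Z = \frac{3}{2}$ ($Z = - \frac{\left(-3\right) 2 \cdot 1}{4} = - \frac{\left(-6\right) 1}{4} = \left(- \frac{1}{4}\right) \left(-6\right) = \frac{3}{2} \approx 1.5$)
$w{\left(n \right)} = 9 + 25 n$
$c{\left(x,Q \right)} = \frac{3}{2} + Q + x$ ($c{\left(x,Q \right)} = \left(x + Q\right) + \frac{3}{2} = \left(Q + x\right) + \frac{3}{2} = \frac{3}{2} + Q + x$)
$5 c{\left(w{\left(0 \right)},-2 \right)} \left(-11\right) = 5 \left(\frac{3}{2} - 2 + \left(9 + 25 \cdot 0\right)\right) \left(-11\right) = 5 \left(\frac{3}{2} - 2 + \left(9 + 0\right)\right) \left(-11\right) = 5 \left(\frac{3}{2} - 2 + 9\right) \left(-11\right) = 5 \cdot \frac{17}{2} \left(-11\right) = \frac{85}{2} \left(-11\right) = - \frac{935}{2}$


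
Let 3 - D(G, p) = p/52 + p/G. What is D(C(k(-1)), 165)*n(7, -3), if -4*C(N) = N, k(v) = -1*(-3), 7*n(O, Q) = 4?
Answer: 1633/13 ≈ 125.62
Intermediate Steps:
n(O, Q) = 4/7 (n(O, Q) = (⅐)*4 = 4/7)
k(v) = 3
C(N) = -N/4
D(G, p) = 3 - p/52 - p/G (D(G, p) = 3 - (p/52 + p/G) = 3 + (-p/52 - p/G) = 3 - p/52 - p/G)
D(C(k(-1)), 165)*n(7, -3) = (3 - 1/52*165 - 1*165/(-¼*3))*(4/7) = (3 - 165/52 - 1*165/(-¾))*(4/7) = (3 - 165/52 - 1*165*(-4/3))*(4/7) = (3 - 165/52 + 220)*(4/7) = (11431/52)*(4/7) = 1633/13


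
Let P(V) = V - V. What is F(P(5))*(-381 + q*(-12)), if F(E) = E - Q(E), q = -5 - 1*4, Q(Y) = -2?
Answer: -546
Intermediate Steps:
P(V) = 0
q = -9 (q = -5 - 4 = -9)
F(E) = 2 + E (F(E) = E - 1*(-2) = E + 2 = 2 + E)
F(P(5))*(-381 + q*(-12)) = (2 + 0)*(-381 - 9*(-12)) = 2*(-381 + 108) = 2*(-273) = -546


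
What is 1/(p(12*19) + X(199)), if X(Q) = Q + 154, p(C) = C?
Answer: 1/581 ≈ 0.0017212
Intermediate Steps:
X(Q) = 154 + Q
1/(p(12*19) + X(199)) = 1/(12*19 + (154 + 199)) = 1/(228 + 353) = 1/581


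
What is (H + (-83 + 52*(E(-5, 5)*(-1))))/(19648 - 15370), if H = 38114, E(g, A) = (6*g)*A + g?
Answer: 46091/4278 ≈ 10.774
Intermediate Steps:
E(g, A) = g + 6*A*g (E(g, A) = 6*A*g + g = g + 6*A*g)
(H + (-83 + 52*(E(-5, 5)*(-1))))/(19648 - 15370) = (38114 + (-83 + 52*(-5*(1 + 6*5)*(-1))))/(19648 - 15370) = (38114 + (-83 + 52*(-5*(1 + 30)*(-1))))/4278 = (38114 + (-83 + 52*(-5*31*(-1))))*(1/4278) = (38114 + (-83 + 52*(-155*(-1))))*(1/4278) = (38114 + (-83 + 52*155))*(1/4278) = (38114 + (-83 + 8060))*(1/4278) = (38114 + 7977)*(1/4278) = 46091*(1/4278) = 46091/4278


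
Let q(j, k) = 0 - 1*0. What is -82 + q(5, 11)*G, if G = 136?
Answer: -82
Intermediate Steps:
q(j, k) = 0 (q(j, k) = 0 + 0 = 0)
-82 + q(5, 11)*G = -82 + 0*136 = -82 + 0 = -82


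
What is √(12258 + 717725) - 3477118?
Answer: -3477118 + √729983 ≈ -3.4763e+6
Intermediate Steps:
√(12258 + 717725) - 3477118 = √729983 - 3477118 = -3477118 + √729983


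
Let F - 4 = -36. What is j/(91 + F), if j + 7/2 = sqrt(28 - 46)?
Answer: -7/118 + 3*I*sqrt(2)/59 ≈ -0.059322 + 0.071909*I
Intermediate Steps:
F = -32 (F = 4 - 36 = -32)
j = -7/2 + 3*I*sqrt(2) (j = -7/2 + sqrt(28 - 46) = -7/2 + sqrt(-18) = -7/2 + 3*I*sqrt(2) ≈ -3.5 + 4.2426*I)
j/(91 + F) = (-7/2 + 3*I*sqrt(2))/(91 - 32) = (-7/2 + 3*I*sqrt(2))/59 = (-7/2 + 3*I*sqrt(2))*(1/59) = -7/118 + 3*I*sqrt(2)/59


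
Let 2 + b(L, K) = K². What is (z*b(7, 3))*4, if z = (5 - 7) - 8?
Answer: -280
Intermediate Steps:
z = -10 (z = -2 - 8 = -10)
b(L, K) = -2 + K²
(z*b(7, 3))*4 = -10*(-2 + 3²)*4 = -10*(-2 + 9)*4 = -10*7*4 = -70*4 = -280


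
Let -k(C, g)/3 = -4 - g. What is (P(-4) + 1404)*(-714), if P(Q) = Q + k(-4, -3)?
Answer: -1001742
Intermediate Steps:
k(C, g) = 12 + 3*g (k(C, g) = -3*(-4 - g) = 12 + 3*g)
P(Q) = 3 + Q (P(Q) = Q + (12 + 3*(-3)) = Q + (12 - 9) = Q + 3 = 3 + Q)
(P(-4) + 1404)*(-714) = ((3 - 4) + 1404)*(-714) = (-1 + 1404)*(-714) = 1403*(-714) = -1001742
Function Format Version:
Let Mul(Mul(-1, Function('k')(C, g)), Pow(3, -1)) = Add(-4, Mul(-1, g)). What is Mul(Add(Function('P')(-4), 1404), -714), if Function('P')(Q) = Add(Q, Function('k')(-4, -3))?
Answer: -1001742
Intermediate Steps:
Function('k')(C, g) = Add(12, Mul(3, g)) (Function('k')(C, g) = Mul(-3, Add(-4, Mul(-1, g))) = Add(12, Mul(3, g)))
Function('P')(Q) = Add(3, Q) (Function('P')(Q) = Add(Q, Add(12, Mul(3, -3))) = Add(Q, Add(12, -9)) = Add(Q, 3) = Add(3, Q))
Mul(Add(Function('P')(-4), 1404), -714) = Mul(Add(Add(3, -4), 1404), -714) = Mul(Add(-1, 1404), -714) = Mul(1403, -714) = -1001742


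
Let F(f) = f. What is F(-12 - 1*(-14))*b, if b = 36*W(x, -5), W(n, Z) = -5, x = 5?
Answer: -360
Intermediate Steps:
b = -180 (b = 36*(-5) = -180)
F(-12 - 1*(-14))*b = (-12 - 1*(-14))*(-180) = (-12 + 14)*(-180) = 2*(-180) = -360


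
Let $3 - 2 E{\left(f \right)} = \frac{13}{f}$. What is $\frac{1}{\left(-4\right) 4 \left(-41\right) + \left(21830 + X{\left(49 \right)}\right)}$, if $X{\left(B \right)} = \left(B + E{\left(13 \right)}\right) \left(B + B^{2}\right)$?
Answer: $\frac{1}{144986} \approx 6.8972 \cdot 10^{-6}$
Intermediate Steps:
$E{\left(f \right)} = \frac{3}{2} - \frac{13}{2 f}$ ($E{\left(f \right)} = \frac{3}{2} - \frac{13 \frac{1}{f}}{2} = \frac{3}{2} - \frac{13}{2 f}$)
$X{\left(B \right)} = \left(1 + B\right) \left(B + B^{2}\right)$ ($X{\left(B \right)} = \left(B + \frac{-13 + 3 \cdot 13}{2 \cdot 13}\right) \left(B + B^{2}\right) = \left(B + \frac{1}{2} \cdot \frac{1}{13} \left(-13 + 39\right)\right) \left(B + B^{2}\right) = \left(B + \frac{1}{2} \cdot \frac{1}{13} \cdot 26\right) \left(B + B^{2}\right) = \left(B + 1\right) \left(B + B^{2}\right) = \left(1 + B\right) \left(B + B^{2}\right)$)
$\frac{1}{\left(-4\right) 4 \left(-41\right) + \left(21830 + X{\left(49 \right)}\right)} = \frac{1}{\left(-4\right) 4 \left(-41\right) + \left(21830 + 49 \left(1 + 49^{2} + 2 \cdot 49\right)\right)} = \frac{1}{\left(-16\right) \left(-41\right) + \left(21830 + 49 \left(1 + 2401 + 98\right)\right)} = \frac{1}{656 + \left(21830 + 49 \cdot 2500\right)} = \frac{1}{656 + \left(21830 + 122500\right)} = \frac{1}{656 + 144330} = \frac{1}{144986}$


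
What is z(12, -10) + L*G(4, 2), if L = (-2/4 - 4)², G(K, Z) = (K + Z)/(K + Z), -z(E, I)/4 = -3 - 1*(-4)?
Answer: 65/4 ≈ 16.250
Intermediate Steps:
z(E, I) = -4 (z(E, I) = -4*(-3 - 1*(-4)) = -4*(-3 + 4) = -4*1 = -4)
G(K, Z) = 1
L = 81/4 (L = (-2*¼ - 4)² = (-½ - 4)² = (-9/2)² = 81/4 ≈ 20.250)
z(12, -10) + L*G(4, 2) = -4 + (81/4)*1 = -4 + 81/4 = 65/4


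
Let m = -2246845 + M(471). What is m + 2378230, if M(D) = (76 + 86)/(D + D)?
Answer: 20627472/157 ≈ 1.3139e+5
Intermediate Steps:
M(D) = 81/D (M(D) = 162/((2*D)) = 162*(1/(2*D)) = 81/D)
m = -352754638/157 (m = -2246845 + 81/471 = -2246845 + 81*(1/471) = -2246845 + 27/157 = -352754638/157 ≈ -2.2468e+6)
m + 2378230 = -352754638/157 + 2378230 = 20627472/157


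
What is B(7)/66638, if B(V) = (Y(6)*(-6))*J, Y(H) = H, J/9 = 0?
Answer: 0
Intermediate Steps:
J = 0 (J = 9*0 = 0)
B(V) = 0 (B(V) = (6*(-6))*0 = -36*0 = 0)
B(7)/66638 = 0/66638 = 0*(1/66638) = 0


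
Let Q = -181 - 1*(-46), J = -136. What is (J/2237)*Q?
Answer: 18360/2237 ≈ 8.2074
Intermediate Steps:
Q = -135 (Q = -181 + 46 = -135)
(J/2237)*Q = -136/2237*(-135) = 18360/2237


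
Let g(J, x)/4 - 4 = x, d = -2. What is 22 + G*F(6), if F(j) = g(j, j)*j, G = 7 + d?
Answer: 1222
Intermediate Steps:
g(J, x) = 16 + 4*x
G = 5 (G = 7 - 2 = 5)
F(j) = j*(16 + 4*j) (F(j) = (16 + 4*j)*j = j*(16 + 4*j))
22 + G*F(6) = 22 + 5*(4*6*(4 + 6)) = 22 + 5*(4*6*10) = 22 + 5*240 = 22 + 1200 = 1222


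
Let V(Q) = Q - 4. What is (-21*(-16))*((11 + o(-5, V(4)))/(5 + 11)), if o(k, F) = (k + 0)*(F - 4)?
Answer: 651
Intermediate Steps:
V(Q) = -4 + Q
o(k, F) = k*(-4 + F)
(-21*(-16))*((11 + o(-5, V(4)))/(5 + 11)) = (-21*(-16))*((11 - 5*(-4 + (-4 + 4)))/(5 + 11)) = 336*((11 - 5*(-4 + 0))/16) = 336*((11 - 5*(-4))*(1/16)) = 336*((11 + 20)*(1/16)) = 336*(31*(1/16)) = 336*(31/16) = 651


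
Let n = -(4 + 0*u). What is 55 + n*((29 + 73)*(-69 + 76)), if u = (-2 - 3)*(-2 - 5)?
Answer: -2801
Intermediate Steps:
u = 35 (u = -5*(-7) = 35)
n = -4 (n = -(4 + 0*35) = -(4 + 0) = -1*4 = -4)
55 + n*((29 + 73)*(-69 + 76)) = 55 - 4*(29 + 73)*(-69 + 76) = 55 - 408*7 = 55 - 4*714 = 55 - 2856 = -2801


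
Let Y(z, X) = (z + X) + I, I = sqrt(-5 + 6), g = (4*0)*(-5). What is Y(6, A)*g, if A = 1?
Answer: 0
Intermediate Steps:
g = 0 (g = 0*(-5) = 0)
I = 1 (I = sqrt(1) = 1)
Y(z, X) = 1 + X + z (Y(z, X) = (z + X) + 1 = (X + z) + 1 = 1 + X + z)
Y(6, A)*g = (1 + 1 + 6)*0 = 8*0 = 0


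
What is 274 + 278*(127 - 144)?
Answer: -4452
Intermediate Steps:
274 + 278*(127 - 144) = 274 + 278*(-17) = 274 - 4726 = -4452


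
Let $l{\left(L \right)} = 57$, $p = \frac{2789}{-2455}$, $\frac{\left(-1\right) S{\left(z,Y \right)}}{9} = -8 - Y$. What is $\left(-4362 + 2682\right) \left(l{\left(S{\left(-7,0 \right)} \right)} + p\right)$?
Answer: $- \frac{46081056}{491} \approx -93852.0$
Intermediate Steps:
$S{\left(z,Y \right)} = 72 + 9 Y$ ($S{\left(z,Y \right)} = - 9 \left(-8 - Y\right) = 72 + 9 Y$)
$p = - \frac{2789}{2455}$ ($p = 2789 \left(- \frac{1}{2455}\right) = - \frac{2789}{2455} \approx -1.136$)
$\left(-4362 + 2682\right) \left(l{\left(S{\left(-7,0 \right)} \right)} + p\right) = \left(-4362 + 2682\right) \left(57 - \frac{2789}{2455}\right) = \left(-1680\right) \frac{137146}{2455} = - \frac{46081056}{491}$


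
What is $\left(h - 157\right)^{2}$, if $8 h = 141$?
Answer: $\frac{1243225}{64} \approx 19425.0$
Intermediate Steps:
$h = \frac{141}{8}$ ($h = \frac{1}{8} \cdot 141 = \frac{141}{8} \approx 17.625$)
$\left(h - 157\right)^{2} = \left(\frac{141}{8} - 157\right)^{2} = \left(- \frac{1115}{8}\right)^{2} = \frac{1243225}{64}$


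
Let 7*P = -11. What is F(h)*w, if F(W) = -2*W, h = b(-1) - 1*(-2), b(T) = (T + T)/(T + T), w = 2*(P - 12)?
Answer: 1140/7 ≈ 162.86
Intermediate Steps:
P = -11/7 (P = (⅐)*(-11) = -11/7 ≈ -1.5714)
w = -190/7 (w = 2*(-11/7 - 12) = 2*(-95/7) = -190/7 ≈ -27.143)
b(T) = 1 (b(T) = (2*T)/((2*T)) = (2*T)*(1/(2*T)) = 1)
h = 3 (h = 1 - 1*(-2) = 1 + 2 = 3)
F(h)*w = -2*3*(-190/7) = -6*(-190/7) = 1140/7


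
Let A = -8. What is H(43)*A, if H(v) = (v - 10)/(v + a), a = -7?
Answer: -22/3 ≈ -7.3333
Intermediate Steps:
H(v) = (-10 + v)/(-7 + v) (H(v) = (v - 10)/(v - 7) = (-10 + v)/(-7 + v))
H(43)*A = ((-10 + 43)/(-7 + 43))*(-8) = (33/36)*(-8) = ((1/36)*33)*(-8) = (11/12)*(-8) = -22/3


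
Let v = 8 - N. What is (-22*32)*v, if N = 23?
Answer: 10560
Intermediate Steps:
v = -15 (v = 8 - 1*23 = 8 - 23 = -15)
(-22*32)*v = -22*32*(-15) = -704*(-15) = 10560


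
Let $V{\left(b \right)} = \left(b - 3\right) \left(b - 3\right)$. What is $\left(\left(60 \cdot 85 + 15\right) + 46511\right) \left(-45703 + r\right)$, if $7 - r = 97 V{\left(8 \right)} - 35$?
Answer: $-2482487836$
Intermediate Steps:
$V{\left(b \right)} = \left(-3 + b\right)^{2}$ ($V{\left(b \right)} = \left(-3 + b\right) \left(-3 + b\right) = \left(-3 + b\right)^{2}$)
$r = -2383$ ($r = 7 - \left(97 \left(-3 + 8\right)^{2} - 35\right) = 7 - \left(97 \cdot 5^{2} - 35\right) = 7 - \left(97 \cdot 25 - 35\right) = 7 - \left(2425 - 35\right) = 7 - 2390 = -2383$)
$\left(\left(60 \cdot 85 + 15\right) + 46511\right) \left(-45703 + r\right) = \left(\left(60 \cdot 85 + 15\right) + 46511\right) \left(-45703 - 2383\right) = \left(\left(5100 + 15\right) + 46511\right) \left(-48086\right) = \left(5115 + 46511\right) \left(-48086\right) = 51626 \left(-48086\right) = -2482487836$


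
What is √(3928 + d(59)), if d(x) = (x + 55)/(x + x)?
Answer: √13676731/59 ≈ 62.681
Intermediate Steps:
d(x) = (55 + x)/(2*x) (d(x) = (55 + x)/((2*x)) = (55 + x)*(1/(2*x)) = (55 + x)/(2*x))
√(3928 + d(59)) = √(3928 + (½)*(55 + 59)/59) = √(3928 + (½)*(1/59)*114) = √(3928 + 57/59) = √(231809/59) = √13676731/59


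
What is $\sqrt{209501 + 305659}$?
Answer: $18 \sqrt{1590} \approx 717.75$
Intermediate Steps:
$\sqrt{209501 + 305659} = \sqrt{515160} = 18 \sqrt{1590}$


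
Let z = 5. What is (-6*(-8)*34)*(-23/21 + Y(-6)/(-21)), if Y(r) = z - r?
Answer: -18496/7 ≈ -2642.3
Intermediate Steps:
Y(r) = 5 - r
(-6*(-8)*34)*(-23/21 + Y(-6)/(-21)) = (-6*(-8)*34)*(-23/21 + (5 - 1*(-6))/(-21)) = (48*34)*(-23*1/21 + (5 + 6)*(-1/21)) = 1632*(-23/21 + 11*(-1/21)) = 1632*(-23/21 - 11/21) = 1632*(-34/21) = -18496/7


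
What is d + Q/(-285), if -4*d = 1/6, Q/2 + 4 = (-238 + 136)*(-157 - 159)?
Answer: -515743/2280 ≈ -226.20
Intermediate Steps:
Q = 64456 (Q = -8 + 2*((-238 + 136)*(-157 - 159)) = -8 + 2*(-102*(-316)) = -8 + 2*32232 = -8 + 64464 = 64456)
d = -1/24 (d = -¼/6 = -¼*⅙ = -1/24 ≈ -0.041667)
d + Q/(-285) = -1/24 + 64456/(-285) = -1/24 + 64456*(-1/285) = -1/24 - 64456/285 = -515743/2280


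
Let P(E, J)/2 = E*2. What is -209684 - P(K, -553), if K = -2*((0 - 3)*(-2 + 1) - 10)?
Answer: -209740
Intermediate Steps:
K = 14 (K = -2*(-3*(-1) - 10) = -2*(3 - 10) = -2*(-7) = 14)
P(E, J) = 4*E (P(E, J) = 2*(E*2) = 2*(2*E) = 4*E)
-209684 - P(K, -553) = -209684 - 4*14 = -209684 - 1*56 = -209684 - 56 = -209740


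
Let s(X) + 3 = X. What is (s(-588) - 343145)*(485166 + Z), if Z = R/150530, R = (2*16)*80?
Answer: -2510374148705744/15053 ≈ -1.6677e+11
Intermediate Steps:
R = 2560 (R = 32*80 = 2560)
s(X) = -3 + X
Z = 256/15053 (Z = 2560/150530 = 2560*(1/150530) = 256/15053 ≈ 0.017007)
(s(-588) - 343145)*(485166 + Z) = ((-3 - 588) - 343145)*(485166 + 256/15053) = (-591 - 343145)*(7303204054/15053) = -343736*7303204054/15053 = -2510374148705744/15053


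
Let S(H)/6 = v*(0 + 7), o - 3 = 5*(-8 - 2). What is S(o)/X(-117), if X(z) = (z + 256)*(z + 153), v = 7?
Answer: 49/834 ≈ 0.058753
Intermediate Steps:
o = -47 (o = 3 + 5*(-8 - 2) = 3 + 5*(-10) = 3 - 50 = -47)
X(z) = (153 + z)*(256 + z) (X(z) = (256 + z)*(153 + z) = (153 + z)*(256 + z))
S(H) = 294 (S(H) = 6*(7*(0 + 7)) = 6*(7*7) = 6*49 = 294)
S(o)/X(-117) = 294/(39168 + (-117)² + 409*(-117)) = 294/(39168 + 13689 - 47853) = 294/5004 = 294*(1/5004) = 49/834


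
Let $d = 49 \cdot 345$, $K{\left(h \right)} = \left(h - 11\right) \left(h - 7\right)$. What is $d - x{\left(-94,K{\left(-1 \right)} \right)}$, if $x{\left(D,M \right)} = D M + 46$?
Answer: $25883$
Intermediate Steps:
$K{\left(h \right)} = \left(-11 + h\right) \left(-7 + h\right)$
$x{\left(D,M \right)} = 46 + D M$
$d = 16905$
$d - x{\left(-94,K{\left(-1 \right)} \right)} = 16905 - \left(46 - 94 \left(77 + \left(-1\right)^{2} - -18\right)\right) = 16905 - \left(46 - 94 \left(77 + 1 + 18\right)\right) = 16905 - \left(46 - 9024\right) = 16905 - -8978 = 16905 + 8978 = 25883$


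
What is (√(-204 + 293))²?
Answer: 89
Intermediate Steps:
(√(-204 + 293))² = (√89)² = 89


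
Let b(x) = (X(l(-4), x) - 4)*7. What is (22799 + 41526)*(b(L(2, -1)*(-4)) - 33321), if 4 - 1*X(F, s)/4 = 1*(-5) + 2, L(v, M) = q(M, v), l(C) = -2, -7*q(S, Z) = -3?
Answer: -2132566725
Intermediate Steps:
q(S, Z) = 3/7 (q(S, Z) = -1/7*(-3) = 3/7)
L(v, M) = 3/7
X(F, s) = 28 (X(F, s) = 16 - 4*(1*(-5) + 2) = 16 - 4*(-5 + 2) = 16 - 4*(-3) = 16 + 12 = 28)
b(x) = 168 (b(x) = (28 - 4)*7 = 24*7 = 168)
(22799 + 41526)*(b(L(2, -1)*(-4)) - 33321) = (22799 + 41526)*(168 - 33321) = 64325*(-33153) = -2132566725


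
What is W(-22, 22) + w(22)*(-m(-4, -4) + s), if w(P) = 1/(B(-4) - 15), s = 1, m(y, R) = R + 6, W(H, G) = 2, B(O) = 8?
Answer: 15/7 ≈ 2.1429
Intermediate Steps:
m(y, R) = 6 + R
w(P) = -⅐ (w(P) = 1/(8 - 15) = 1/(-7) = -⅐)
W(-22, 22) + w(22)*(-m(-4, -4) + s) = 2 - (-(6 - 4) + 1)/7 = 2 - (-1*2 + 1)/7 = 2 - (-2 + 1)/7 = 2 - ⅐*(-1) = 2 + ⅐ = 15/7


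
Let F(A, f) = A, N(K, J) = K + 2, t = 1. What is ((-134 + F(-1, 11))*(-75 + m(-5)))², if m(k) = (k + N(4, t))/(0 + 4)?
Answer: 1629333225/16 ≈ 1.0183e+8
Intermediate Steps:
N(K, J) = 2 + K
m(k) = 3/2 + k/4 (m(k) = (k + (2 + 4))/(0 + 4) = (k + 6)/4 = (6 + k)*(¼) = 3/2 + k/4)
((-134 + F(-1, 11))*(-75 + m(-5)))² = ((-134 - 1)*(-75 + (3/2 + (¼)*(-5))))² = (-135*(-75 + (3/2 - 5/4)))² = (-135*(-75 + ¼))² = (-135*(-299/4))² = (40365/4)² = 1629333225/16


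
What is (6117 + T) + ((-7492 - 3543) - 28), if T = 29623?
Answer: 24677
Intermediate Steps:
(6117 + T) + ((-7492 - 3543) - 28) = (6117 + 29623) + ((-7492 - 3543) - 28) = 35740 + (-11035 - 28) = 35740 - 11063 = 24677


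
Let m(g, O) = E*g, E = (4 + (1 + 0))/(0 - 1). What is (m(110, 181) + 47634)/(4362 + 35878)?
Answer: 11771/10060 ≈ 1.1701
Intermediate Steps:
E = -5 (E = (4 + 1)/(-1) = 5*(-1) = -5)
m(g, O) = -5*g
(m(110, 181) + 47634)/(4362 + 35878) = (-5*110 + 47634)/(4362 + 35878) = (-550 + 47634)/40240 = 47084*(1/40240) = 11771/10060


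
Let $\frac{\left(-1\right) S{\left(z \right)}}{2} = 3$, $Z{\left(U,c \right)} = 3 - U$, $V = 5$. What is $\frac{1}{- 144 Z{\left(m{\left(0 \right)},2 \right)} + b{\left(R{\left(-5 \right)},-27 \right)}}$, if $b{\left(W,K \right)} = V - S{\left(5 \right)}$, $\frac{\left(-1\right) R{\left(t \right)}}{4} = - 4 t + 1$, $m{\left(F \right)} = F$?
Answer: $- \frac{1}{421} \approx -0.0023753$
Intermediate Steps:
$S{\left(z \right)} = -6$ ($S{\left(z \right)} = \left(-2\right) 3 = -6$)
$R{\left(t \right)} = -4 + 16 t$ ($R{\left(t \right)} = - 4 \left(- 4 t + 1\right) = - 4 \left(1 - 4 t\right) = -4 + 16 t$)
$b{\left(W,K \right)} = 11$ ($b{\left(W,K \right)} = 5 - -6 = 5 + 6 = 11$)
$\frac{1}{- 144 Z{\left(m{\left(0 \right)},2 \right)} + b{\left(R{\left(-5 \right)},-27 \right)}} = \frac{1}{- 144 \left(3 - 0\right) + 11} = \frac{1}{- 144 \left(3 + 0\right) + 11} = \frac{1}{\left(-144\right) 3 + 11} = \frac{1}{-432 + 11} = \frac{1}{-421} = - \frac{1}{421}$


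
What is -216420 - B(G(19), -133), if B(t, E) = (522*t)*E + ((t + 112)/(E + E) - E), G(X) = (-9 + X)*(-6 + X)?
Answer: 1171574112/133 ≈ 8.8088e+6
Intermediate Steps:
B(t, E) = -E + (112 + t)/(2*E) + 522*E*t (B(t, E) = 522*E*t + ((112 + t)/((2*E)) - E) = 522*E*t + ((112 + t)*(1/(2*E)) - E) = 522*E*t + ((112 + t)/(2*E) - E) = 522*E*t + (-E + (112 + t)/(2*E)) = -E + (112 + t)/(2*E) + 522*E*t)
-216420 - B(G(19), -133) = -216420 - (-1*(-133) + 56/(-133) + (1/2)*(54 + 19**2 - 15*19)/(-133) + 522*(-133)*(54 + 19**2 - 15*19)) = -216420 - (133 + 56*(-1/133) + (1/2)*(54 + 361 - 285)*(-1/133) + 522*(-133)*(54 + 361 - 285)) = -216420 - (133 - 8/19 + (1/2)*130*(-1/133) + 522*(-133)*130) = -216420 - (133 - 8/19 - 65/133 - 9025380) = -216420 - 1*(-1200357972/133) = -216420 + 1200357972/133 = 1171574112/133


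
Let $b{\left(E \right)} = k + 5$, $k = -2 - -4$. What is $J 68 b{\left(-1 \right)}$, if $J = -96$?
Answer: $-45696$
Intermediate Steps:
$k = 2$ ($k = -2 + 4 = 2$)
$b{\left(E \right)} = 7$ ($b{\left(E \right)} = 2 + 5 = 7$)
$J 68 b{\left(-1 \right)} = \left(-96\right) 68 \cdot 7 = \left(-6528\right) 7 = -45696$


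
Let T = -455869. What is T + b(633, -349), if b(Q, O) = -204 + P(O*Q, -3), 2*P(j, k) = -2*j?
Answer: -235156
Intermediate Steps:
P(j, k) = -j (P(j, k) = (-2*j)/2 = -j)
b(Q, O) = -204 - O*Q
T + b(633, -349) = -455869 + (-204 - 1*(-349)*633) = -455869 + (-204 + 220917) = -455869 + 220713 = -235156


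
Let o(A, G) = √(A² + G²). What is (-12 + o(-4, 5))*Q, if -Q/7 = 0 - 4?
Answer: -336 + 28*√41 ≈ -156.71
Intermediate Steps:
Q = 28 (Q = -7*(0 - 4) = -7*(-4) = 28)
(-12 + o(-4, 5))*Q = (-12 + √((-4)² + 5²))*28 = (-12 + √(16 + 25))*28 = (-12 + √41)*28 = -336 + 28*√41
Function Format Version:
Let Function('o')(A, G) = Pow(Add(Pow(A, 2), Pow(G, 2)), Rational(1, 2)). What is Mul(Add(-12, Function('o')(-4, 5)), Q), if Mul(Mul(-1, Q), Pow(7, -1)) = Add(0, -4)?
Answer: Add(-336, Mul(28, Pow(41, Rational(1, 2)))) ≈ -156.71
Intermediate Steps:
Q = 28 (Q = Mul(-7, Add(0, -4)) = Mul(-7, -4) = 28)
Mul(Add(-12, Function('o')(-4, 5)), Q) = Mul(Add(-12, Pow(Add(Pow(-4, 2), Pow(5, 2)), Rational(1, 2))), 28) = Mul(Add(-12, Pow(Add(16, 25), Rational(1, 2))), 28) = Mul(Add(-12, Pow(41, Rational(1, 2))), 28) = Add(-336, Mul(28, Pow(41, Rational(1, 2))))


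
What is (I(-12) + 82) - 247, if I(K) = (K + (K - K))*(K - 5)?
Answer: 39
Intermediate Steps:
I(K) = K*(-5 + K) (I(K) = (K + 0)*(-5 + K) = K*(-5 + K))
(I(-12) + 82) - 247 = (-12*(-5 - 12) + 82) - 247 = (-12*(-17) + 82) - 247 = (204 + 82) - 247 = 286 - 247 = 39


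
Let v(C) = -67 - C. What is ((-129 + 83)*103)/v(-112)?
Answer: -4738/45 ≈ -105.29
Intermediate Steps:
((-129 + 83)*103)/v(-112) = ((-129 + 83)*103)/(-67 - 1*(-112)) = (-46*103)/(-67 + 112) = -4738/45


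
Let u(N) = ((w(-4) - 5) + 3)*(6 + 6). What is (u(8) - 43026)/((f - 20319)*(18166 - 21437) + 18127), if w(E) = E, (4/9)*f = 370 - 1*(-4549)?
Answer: -15672/11010533 ≈ -0.0014234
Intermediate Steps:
f = 44271/4 (f = 9*(370 - 1*(-4549))/4 = 9*(370 + 4549)/4 = (9/4)*4919 = 44271/4 ≈ 11068.)
u(N) = -72 (u(N) = ((-4 - 5) + 3)*(6 + 6) = (-9 + 3)*12 = -6*12 = -72)
(u(8) - 43026)/((f - 20319)*(18166 - 21437) + 18127) = (-72 - 43026)/((44271/4 - 20319)*(18166 - 21437) + 18127) = -43098/(-37005/4*(-3271) + 18127) = -43098/(121043355/4 + 18127) = -43098/121115863/4 = -43098*4/121115863 = -15672/11010533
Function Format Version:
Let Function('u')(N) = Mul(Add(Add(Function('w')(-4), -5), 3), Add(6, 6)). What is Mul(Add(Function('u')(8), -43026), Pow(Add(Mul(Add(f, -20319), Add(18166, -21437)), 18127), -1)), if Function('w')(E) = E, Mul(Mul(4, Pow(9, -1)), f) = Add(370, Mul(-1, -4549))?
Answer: Rational(-15672, 11010533) ≈ -0.0014234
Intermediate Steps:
f = Rational(44271, 4) (f = Mul(Rational(9, 4), Add(370, Mul(-1, -4549))) = Mul(Rational(9, 4), Add(370, 4549)) = Mul(Rational(9, 4), 4919) = Rational(44271, 4) ≈ 11068.)
Function('u')(N) = -72 (Function('u')(N) = Mul(Add(Add(-4, -5), 3), Add(6, 6)) = Mul(Add(-9, 3), 12) = Mul(-6, 12) = -72)
Mul(Add(Function('u')(8), -43026), Pow(Add(Mul(Add(f, -20319), Add(18166, -21437)), 18127), -1)) = Mul(Add(-72, -43026), Pow(Add(Mul(Add(Rational(44271, 4), -20319), Add(18166, -21437)), 18127), -1)) = Mul(-43098, Pow(Add(Mul(Rational(-37005, 4), -3271), 18127), -1)) = Mul(-43098, Pow(Add(Rational(121043355, 4), 18127), -1)) = Mul(-43098, Pow(Rational(121115863, 4), -1)) = Mul(-43098, Rational(4, 121115863)) = Rational(-15672, 11010533)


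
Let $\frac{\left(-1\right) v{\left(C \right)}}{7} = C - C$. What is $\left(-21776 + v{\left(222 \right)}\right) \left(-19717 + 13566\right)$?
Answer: $133944176$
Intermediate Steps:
$v{\left(C \right)} = 0$ ($v{\left(C \right)} = - 7 \left(C - C\right) = \left(-7\right) 0 = 0$)
$\left(-21776 + v{\left(222 \right)}\right) \left(-19717 + 13566\right) = \left(-21776 + 0\right) \left(-19717 + 13566\right) = \left(-21776\right) \left(-6151\right) = 133944176$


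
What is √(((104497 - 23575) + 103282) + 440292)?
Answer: 4*√39031 ≈ 790.25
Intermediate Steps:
√(((104497 - 23575) + 103282) + 440292) = √((80922 + 103282) + 440292) = √(184204 + 440292) = √624496 = 4*√39031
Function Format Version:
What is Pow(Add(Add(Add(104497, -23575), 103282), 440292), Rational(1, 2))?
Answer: Mul(4, Pow(39031, Rational(1, 2))) ≈ 790.25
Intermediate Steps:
Pow(Add(Add(Add(104497, -23575), 103282), 440292), Rational(1, 2)) = Pow(Add(Add(80922, 103282), 440292), Rational(1, 2)) = Pow(Add(184204, 440292), Rational(1, 2)) = Pow(624496, Rational(1, 2)) = Mul(4, Pow(39031, Rational(1, 2)))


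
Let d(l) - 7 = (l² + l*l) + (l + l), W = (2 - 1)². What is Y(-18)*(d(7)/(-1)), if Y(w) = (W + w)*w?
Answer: -36414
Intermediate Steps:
W = 1 (W = 1² = 1)
d(l) = 7 + 2*l + 2*l² (d(l) = 7 + ((l² + l*l) + (l + l)) = 7 + ((l² + l²) + 2*l) = 7 + (2*l² + 2*l) = 7 + (2*l + 2*l²) = 7 + 2*l + 2*l²)
Y(w) = w*(1 + w) (Y(w) = (1 + w)*w = w*(1 + w))
Y(-18)*(d(7)/(-1)) = (-18*(1 - 18))*((7 + 2*7 + 2*7²)/(-1)) = (-18*(-17))*((7 + 14 + 2*49)*(-1)) = 306*((7 + 14 + 98)*(-1)) = 306*(119*(-1)) = 306*(-119) = -36414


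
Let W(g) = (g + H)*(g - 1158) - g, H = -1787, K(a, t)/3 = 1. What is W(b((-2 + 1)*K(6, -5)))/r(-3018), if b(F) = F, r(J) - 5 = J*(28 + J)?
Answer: 2078193/9023825 ≈ 0.23030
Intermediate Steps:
K(a, t) = 3 (K(a, t) = 3*1 = 3)
r(J) = 5 + J*(28 + J)
W(g) = -g + (-1787 + g)*(-1158 + g) (W(g) = (g - 1787)*(g - 1158) - g = (-1787 + g)*(-1158 + g) - g = -g + (-1787 + g)*(-1158 + g))
W(b((-2 + 1)*K(6, -5)))/r(-3018) = (2069346 + ((-2 + 1)*3)² - 2946*(-2 + 1)*3)/(5 + (-3018)² + 28*(-3018)) = (2069346 + (-1*3)² - (-2946)*3)/(5 + 9108324 - 84504) = (2069346 + (-3)² - 2946*(-3))/9023825 = (2069346 + 9 + 8838)*(1/9023825) = 2078193*(1/9023825) = 2078193/9023825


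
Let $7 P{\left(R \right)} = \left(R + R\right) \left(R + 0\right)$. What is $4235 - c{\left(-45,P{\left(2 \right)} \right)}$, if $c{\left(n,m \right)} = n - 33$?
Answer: $4313$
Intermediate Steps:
$P{\left(R \right)} = \frac{2 R^{2}}{7}$ ($P{\left(R \right)} = \frac{\left(R + R\right) \left(R + 0\right)}{7} = \frac{2 R R}{7} = \frac{2 R^{2}}{7}$)
$c{\left(n,m \right)} = -33 + n$ ($c{\left(n,m \right)} = n - 33 = -33 + n$)
$4235 - c{\left(-45,P{\left(2 \right)} \right)} = 4235 - \left(-33 - 45\right) = 4235 - -78 = 4235 + 78 = 4313$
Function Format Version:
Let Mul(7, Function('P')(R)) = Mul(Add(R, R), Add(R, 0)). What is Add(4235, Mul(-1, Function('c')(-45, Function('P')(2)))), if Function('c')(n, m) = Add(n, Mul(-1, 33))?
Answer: 4313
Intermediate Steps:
Function('P')(R) = Mul(Rational(2, 7), Pow(R, 2)) (Function('P')(R) = Mul(Rational(1, 7), Mul(Add(R, R), Add(R, 0))) = Mul(Rational(1, 7), Mul(Mul(2, R), R)) = Mul(Rational(1, 7), Mul(2, Pow(R, 2))) = Mul(Rational(2, 7), Pow(R, 2)))
Function('c')(n, m) = Add(-33, n) (Function('c')(n, m) = Add(n, -33) = Add(-33, n))
Add(4235, Mul(-1, Function('c')(-45, Function('P')(2)))) = Add(4235, Mul(-1, Add(-33, -45))) = Add(4235, Mul(-1, -78)) = Add(4235, 78) = 4313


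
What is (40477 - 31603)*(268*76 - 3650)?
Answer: 148355532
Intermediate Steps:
(40477 - 31603)*(268*76 - 3650) = 8874*(20368 - 3650) = 8874*16718 = 148355532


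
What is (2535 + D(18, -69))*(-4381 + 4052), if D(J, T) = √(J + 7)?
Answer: -835660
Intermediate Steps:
D(J, T) = √(7 + J)
(2535 + D(18, -69))*(-4381 + 4052) = (2535 + √(7 + 18))*(-4381 + 4052) = (2535 + √25)*(-329) = (2535 + 5)*(-329) = 2540*(-329) = -835660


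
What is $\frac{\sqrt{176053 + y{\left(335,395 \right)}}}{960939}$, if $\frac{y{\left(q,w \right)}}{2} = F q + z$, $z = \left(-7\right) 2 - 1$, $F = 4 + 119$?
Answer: $\frac{\sqrt{258433}}{960939} \approx 0.00052903$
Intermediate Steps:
$F = 123$
$z = -15$ ($z = -14 - 1 = -15$)
$y{\left(q,w \right)} = -30 + 246 q$ ($y{\left(q,w \right)} = 2 \left(123 q - 15\right) = 2 \left(-15 + 123 q\right) = -30 + 246 q$)
$\frac{\sqrt{176053 + y{\left(335,395 \right)}}}{960939} = \frac{\sqrt{176053 + \left(-30 + 246 \cdot 335\right)}}{960939} = \sqrt{176053 + \left(-30 + 82410\right)} \frac{1}{960939} = \sqrt{176053 + 82380} \cdot \frac{1}{960939} = \sqrt{258433} \cdot \frac{1}{960939} = \frac{\sqrt{258433}}{960939}$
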